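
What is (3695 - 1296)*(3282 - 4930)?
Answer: -3953552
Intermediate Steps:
(3695 - 1296)*(3282 - 4930) = 2399*(-1648) = -3953552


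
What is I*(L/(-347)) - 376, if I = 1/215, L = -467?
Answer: -28051013/74605 ≈ -375.99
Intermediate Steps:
I = 1/215 ≈ 0.0046512
I*(L/(-347)) - 376 = (-467/(-347))/215 - 376 = (-467*(-1/347))/215 - 376 = (1/215)*(467/347) - 376 = 467/74605 - 376 = -28051013/74605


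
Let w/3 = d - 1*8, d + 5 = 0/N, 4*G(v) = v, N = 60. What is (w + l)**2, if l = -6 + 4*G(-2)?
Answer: 2209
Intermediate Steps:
G(v) = v/4
d = -5 (d = -5 + 0/60 = -5 + 0*(1/60) = -5 + 0 = -5)
w = -39 (w = 3*(-5 - 1*8) = 3*(-5 - 8) = 3*(-13) = -39)
l = -8 (l = -6 + 4*((1/4)*(-2)) = -6 + 4*(-1/2) = -6 - 2 = -8)
(w + l)**2 = (-39 - 8)**2 = (-47)**2 = 2209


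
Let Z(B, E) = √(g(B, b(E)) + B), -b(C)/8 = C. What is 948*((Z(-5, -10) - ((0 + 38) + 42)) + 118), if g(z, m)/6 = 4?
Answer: 36024 + 948*√19 ≈ 40156.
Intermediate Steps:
b(C) = -8*C
g(z, m) = 24 (g(z, m) = 6*4 = 24)
Z(B, E) = √(24 + B)
948*((Z(-5, -10) - ((0 + 38) + 42)) + 118) = 948*((√(24 - 5) - ((0 + 38) + 42)) + 118) = 948*((√19 - (38 + 42)) + 118) = 948*((√19 - 1*80) + 118) = 948*((√19 - 80) + 118) = 948*((-80 + √19) + 118) = 948*(38 + √19) = 36024 + 948*√19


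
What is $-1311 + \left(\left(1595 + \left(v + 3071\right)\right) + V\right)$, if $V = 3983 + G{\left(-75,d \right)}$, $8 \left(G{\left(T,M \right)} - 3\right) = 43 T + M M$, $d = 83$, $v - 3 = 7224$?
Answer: $15026$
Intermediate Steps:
$v = 7227$ ($v = 3 + 7224 = 7227$)
$G{\left(T,M \right)} = 3 + \frac{M^{2}}{8} + \frac{43 T}{8}$ ($G{\left(T,M \right)} = 3 + \frac{43 T + M M}{8} = 3 + \frac{43 T + M^{2}}{8} = 3 + \frac{M^{2} + 43 T}{8} = 3 + \left(\frac{M^{2}}{8} + \frac{43 T}{8}\right) = 3 + \frac{M^{2}}{8} + \frac{43 T}{8}$)
$V = 4444$ ($V = 3983 + \left(3 + \frac{83^{2}}{8} + \frac{43}{8} \left(-75\right)\right) = 3983 + \left(3 + \frac{1}{8} \cdot 6889 - \frac{3225}{8}\right) = 3983 + \left(3 + \frac{6889}{8} - \frac{3225}{8}\right) = 3983 + 461 = 4444$)
$-1311 + \left(\left(1595 + \left(v + 3071\right)\right) + V\right) = -1311 + \left(\left(1595 + \left(7227 + 3071\right)\right) + 4444\right) = -1311 + \left(\left(1595 + 10298\right) + 4444\right) = -1311 + \left(11893 + 4444\right) = -1311 + 16337 = 15026$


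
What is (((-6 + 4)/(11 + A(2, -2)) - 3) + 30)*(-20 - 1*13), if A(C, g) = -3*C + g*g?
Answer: -2651/3 ≈ -883.67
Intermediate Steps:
A(C, g) = g**2 - 3*C (A(C, g) = -3*C + g**2 = g**2 - 3*C)
(((-6 + 4)/(11 + A(2, -2)) - 3) + 30)*(-20 - 1*13) = (((-6 + 4)/(11 + ((-2)**2 - 3*2)) - 3) + 30)*(-20 - 1*13) = ((-2/(11 + (4 - 6)) - 3) + 30)*(-20 - 13) = ((-2/(11 - 2) - 3) + 30)*(-33) = ((-2/9 - 3) + 30)*(-33) = (-29/9 + 30)*(-33) = (241/9)*(-33) = -2651/3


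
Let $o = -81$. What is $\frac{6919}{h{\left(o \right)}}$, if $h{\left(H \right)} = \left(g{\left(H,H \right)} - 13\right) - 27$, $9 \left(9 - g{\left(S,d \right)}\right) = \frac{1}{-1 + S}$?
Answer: $- \frac{5106222}{22877} \approx -223.2$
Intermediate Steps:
$g{\left(S,d \right)} = 9 - \frac{1}{9 \left(-1 + S\right)}$
$h{\left(H \right)} = -40 + \frac{-82 + 81 H}{9 \left(-1 + H\right)}$ ($h{\left(H \right)} = \left(\frac{-82 + 81 H}{9 \left(-1 + H\right)} - 13\right) - 27 = \left(-13 + \frac{-82 + 81 H}{9 \left(-1 + H\right)}\right) - 27 = -40 + \frac{-82 + 81 H}{9 \left(-1 + H\right)}$)
$\frac{6919}{h{\left(o \right)}} = \frac{6919}{\frac{1}{9} \frac{1}{-1 - 81} \left(278 - -22599\right)} = \frac{6919}{\frac{1}{9} \frac{1}{-82} \left(278 + 22599\right)} = \frac{6919}{\frac{1}{9} \left(- \frac{1}{82}\right) 22877} = \frac{6919}{- \frac{22877}{738}} = 6919 \left(- \frac{738}{22877}\right) = - \frac{5106222}{22877}$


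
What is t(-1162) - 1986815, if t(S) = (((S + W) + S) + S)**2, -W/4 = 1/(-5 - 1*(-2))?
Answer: 91404781/9 ≈ 1.0156e+7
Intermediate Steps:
W = 4/3 (W = -4/(-5 - 1*(-2)) = -4/(-5 + 2) = -4/(-3) = -4*(-1/3) = 4/3 ≈ 1.3333)
t(S) = (4/3 + 3*S)**2 (t(S) = (((S + 4/3) + S) + S)**2 = (((4/3 + S) + S) + S)**2 = ((4/3 + 2*S) + S)**2 = (4/3 + 3*S)**2)
t(-1162) - 1986815 = (4 + 9*(-1162))**2/9 - 1986815 = (4 - 10458)**2/9 - 1986815 = (1/9)*(-10454)**2 - 1986815 = (1/9)*109286116 - 1986815 = 109286116/9 - 1986815 = 91404781/9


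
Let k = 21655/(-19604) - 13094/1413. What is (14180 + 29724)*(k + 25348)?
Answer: 7703656673718880/6925113 ≈ 1.1124e+9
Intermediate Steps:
k = -287293291/27700452 (k = 21655*(-1/19604) - 13094*1/1413 = -21655/19604 - 13094/1413 = -287293291/27700452 ≈ -10.371)
(14180 + 29724)*(k + 25348) = (14180 + 29724)*(-287293291/27700452 + 25348) = 43904*(701863764005/27700452) = 7703656673718880/6925113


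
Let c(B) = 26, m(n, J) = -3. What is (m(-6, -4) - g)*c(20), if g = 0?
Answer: -78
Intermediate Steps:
(m(-6, -4) - g)*c(20) = (-3 - 1*0)*26 = (-3 + 0)*26 = -3*26 = -78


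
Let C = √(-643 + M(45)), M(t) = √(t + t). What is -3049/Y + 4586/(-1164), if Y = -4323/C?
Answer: -2293/582 + 3049*I*√(643 - 3*√10)/4323 ≈ -3.9399 + 17.752*I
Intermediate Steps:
M(t) = √2*√t (M(t) = √(2*t) = √2*√t)
C = √(-643 + 3*√10) (C = √(-643 + √2*√45) = √(-643 + √2*(3*√5)) = √(-643 + 3*√10) ≈ 25.17*I)
Y = -4323/√(-643 + 3*√10) ≈ 171.75*I
-3049/Y + 4586/(-1164) = -3049*(-I*√(643 - 3*√10)/4323) + 4586/(-1164) = -(-3049)*I*√(643 - 3*√10)/4323 + 4586*(-1/1164) = 3049*I*√(643 - 3*√10)/4323 - 2293/582 = -2293/582 + 3049*I*√(643 - 3*√10)/4323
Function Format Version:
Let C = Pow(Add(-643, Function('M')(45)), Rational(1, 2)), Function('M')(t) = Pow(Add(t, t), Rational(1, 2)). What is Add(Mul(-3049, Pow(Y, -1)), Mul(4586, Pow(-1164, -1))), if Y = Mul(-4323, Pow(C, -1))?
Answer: Add(Rational(-2293, 582), Mul(Rational(3049, 4323), I, Pow(Add(643, Mul(-3, Pow(10, Rational(1, 2)))), Rational(1, 2)))) ≈ Add(-3.9399, Mul(17.752, I))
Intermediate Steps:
Function('M')(t) = Mul(Pow(2, Rational(1, 2)), Pow(t, Rational(1, 2))) (Function('M')(t) = Pow(Mul(2, t), Rational(1, 2)) = Mul(Pow(2, Rational(1, 2)), Pow(t, Rational(1, 2))))
C = Pow(Add(-643, Mul(3, Pow(10, Rational(1, 2)))), Rational(1, 2)) (C = Pow(Add(-643, Mul(Pow(2, Rational(1, 2)), Pow(45, Rational(1, 2)))), Rational(1, 2)) = Pow(Add(-643, Mul(Pow(2, Rational(1, 2)), Mul(3, Pow(5, Rational(1, 2))))), Rational(1, 2)) = Pow(Add(-643, Mul(3, Pow(10, Rational(1, 2)))), Rational(1, 2)) ≈ Mul(25.170, I))
Y = Mul(-4323, Pow(Add(-643, Mul(3, Pow(10, Rational(1, 2)))), Rational(-1, 2))) (Y = Mul(-4323, Pow(Pow(Add(-643, Mul(3, Pow(10, Rational(1, 2)))), Rational(1, 2)), -1)) = Mul(-4323, Pow(Add(-643, Mul(3, Pow(10, Rational(1, 2)))), Rational(-1, 2))) ≈ Mul(171.75, I))
Add(Mul(-3049, Pow(Y, -1)), Mul(4586, Pow(-1164, -1))) = Add(Mul(-3049, Pow(Mul(4323, I, Pow(Add(643, Mul(-3, Pow(10, Rational(1, 2)))), Rational(-1, 2))), -1)), Mul(4586, Pow(-1164, -1))) = Add(Mul(-3049, Mul(Rational(-1, 4323), I, Pow(Add(643, Mul(-3, Pow(10, Rational(1, 2)))), Rational(1, 2)))), Mul(4586, Rational(-1, 1164))) = Add(Mul(Rational(3049, 4323), I, Pow(Add(643, Mul(-3, Pow(10, Rational(1, 2)))), Rational(1, 2))), Rational(-2293, 582)) = Add(Rational(-2293, 582), Mul(Rational(3049, 4323), I, Pow(Add(643, Mul(-3, Pow(10, Rational(1, 2)))), Rational(1, 2))))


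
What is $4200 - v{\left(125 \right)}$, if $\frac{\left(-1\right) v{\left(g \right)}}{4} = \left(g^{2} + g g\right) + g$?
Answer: $129700$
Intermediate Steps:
$v{\left(g \right)} = - 8 g^{2} - 4 g$ ($v{\left(g \right)} = - 4 \left(\left(g^{2} + g g\right) + g\right) = - 4 \left(\left(g^{2} + g^{2}\right) + g\right) = - 4 \left(2 g^{2} + g\right) = - 4 \left(g + 2 g^{2}\right) = - 8 g^{2} - 4 g$)
$4200 - v{\left(125 \right)} = 4200 - \left(-4\right) 125 \left(1 + 2 \cdot 125\right) = 4200 - \left(-4\right) 125 \left(1 + 250\right) = 4200 - \left(-4\right) 125 \cdot 251 = 4200 - -125500 = 4200 + 125500 = 129700$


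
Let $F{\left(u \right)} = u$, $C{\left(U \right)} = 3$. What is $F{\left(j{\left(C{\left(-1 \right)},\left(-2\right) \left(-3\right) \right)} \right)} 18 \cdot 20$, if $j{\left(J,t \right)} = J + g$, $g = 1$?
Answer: $1440$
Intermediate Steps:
$j{\left(J,t \right)} = 1 + J$ ($j{\left(J,t \right)} = J + 1 = 1 + J$)
$F{\left(j{\left(C{\left(-1 \right)},\left(-2\right) \left(-3\right) \right)} \right)} 18 \cdot 20 = \left(1 + 3\right) 18 \cdot 20 = 4 \cdot 18 \cdot 20 = 72 \cdot 20 = 1440$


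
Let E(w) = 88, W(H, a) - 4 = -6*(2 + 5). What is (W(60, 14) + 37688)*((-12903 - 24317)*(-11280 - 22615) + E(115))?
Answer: 47498185348200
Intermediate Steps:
W(H, a) = -38 (W(H, a) = 4 - 6*(2 + 5) = 4 - 6*7 = 4 - 42 = -38)
(W(60, 14) + 37688)*((-12903 - 24317)*(-11280 - 22615) + E(115)) = (-38 + 37688)*((-12903 - 24317)*(-11280 - 22615) + 88) = 37650*(-37220*(-33895) + 88) = 37650*(1261571900 + 88) = 37650*1261571988 = 47498185348200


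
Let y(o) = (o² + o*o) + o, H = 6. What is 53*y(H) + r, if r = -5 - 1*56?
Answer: 4073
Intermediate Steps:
y(o) = o + 2*o² (y(o) = (o² + o²) + o = 2*o² + o = o + 2*o²)
r = -61 (r = -5 - 56 = -61)
53*y(H) + r = 53*(6*(1 + 2*6)) - 61 = 53*(6*(1 + 12)) - 61 = 53*(6*13) - 61 = 53*78 - 61 = 4134 - 61 = 4073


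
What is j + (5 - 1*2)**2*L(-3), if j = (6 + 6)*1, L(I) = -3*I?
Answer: 93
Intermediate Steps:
j = 12 (j = 12*1 = 12)
j + (5 - 1*2)**2*L(-3) = 12 + (5 - 1*2)**2*(-3*(-3)) = 12 + (5 - 2)**2*9 = 12 + 3**2*9 = 12 + 9*9 = 12 + 81 = 93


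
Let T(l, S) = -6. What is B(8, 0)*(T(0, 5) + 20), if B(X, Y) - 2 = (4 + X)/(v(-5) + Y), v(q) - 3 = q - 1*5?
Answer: 4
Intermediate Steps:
v(q) = -2 + q (v(q) = 3 + (q - 1*5) = 3 + (q - 5) = 3 + (-5 + q) = -2 + q)
B(X, Y) = 2 + (4 + X)/(-7 + Y) (B(X, Y) = 2 + (4 + X)/((-2 - 5) + Y) = 2 + (4 + X)/(-7 + Y))
B(8, 0)*(T(0, 5) + 20) = ((-10 + 8 + 2*0)/(-7 + 0))*(-6 + 20) = ((-10 + 8 + 0)/(-7))*14 = -⅐*(-2)*14 = (2/7)*14 = 4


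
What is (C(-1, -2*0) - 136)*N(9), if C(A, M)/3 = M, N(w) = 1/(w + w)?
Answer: -68/9 ≈ -7.5556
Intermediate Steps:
N(w) = 1/(2*w)
C(A, M) = 3*M
(C(-1, -2*0) - 136)*N(9) = (3*(-2*0) - 136)*((1/2)/9) = (3*0 - 136)*((1/2)*(1/9)) = (0 - 136)*(1/18) = -136*1/18 = -68/9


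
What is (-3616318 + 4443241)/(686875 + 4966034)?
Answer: 275641/1884303 ≈ 0.14628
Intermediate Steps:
(-3616318 + 4443241)/(686875 + 4966034) = 826923/5652909 = 826923*(1/5652909) = 275641/1884303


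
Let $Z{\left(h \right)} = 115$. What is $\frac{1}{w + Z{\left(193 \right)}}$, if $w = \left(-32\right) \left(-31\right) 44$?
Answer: $\frac{1}{43763} \approx 2.285 \cdot 10^{-5}$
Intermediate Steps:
$w = 43648$ ($w = 992 \cdot 44 = 43648$)
$\frac{1}{w + Z{\left(193 \right)}} = \frac{1}{43648 + 115} = \frac{1}{43763}$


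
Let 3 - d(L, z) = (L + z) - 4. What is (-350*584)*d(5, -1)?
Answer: -613200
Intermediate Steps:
d(L, z) = 7 - L - z (d(L, z) = 3 - ((L + z) - 4) = 3 - (-4 + L + z) = 3 + (4 - L - z) = 7 - L - z)
(-350*584)*d(5, -1) = (-350*584)*(7 - 1*5 - 1*(-1)) = -204400*(7 - 5 + 1) = -204400*3 = -613200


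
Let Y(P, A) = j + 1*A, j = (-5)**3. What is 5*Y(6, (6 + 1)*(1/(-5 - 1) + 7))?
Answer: -2315/6 ≈ -385.83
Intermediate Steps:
j = -125
Y(P, A) = -125 + A (Y(P, A) = -125 + 1*A = -125 + A)
5*Y(6, (6 + 1)*(1/(-5 - 1) + 7)) = 5*(-125 + (6 + 1)*(1/(-5 - 1) + 7)) = 5*(-125 + 7*(1/(-6) + 7)) = 5*(-125 + 7*(-1/6 + 7)) = 5*(-125 + 7*(41/6)) = 5*(-125 + 287/6) = 5*(-463/6) = -2315/6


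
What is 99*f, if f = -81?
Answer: -8019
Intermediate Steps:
99*f = 99*(-81) = -8019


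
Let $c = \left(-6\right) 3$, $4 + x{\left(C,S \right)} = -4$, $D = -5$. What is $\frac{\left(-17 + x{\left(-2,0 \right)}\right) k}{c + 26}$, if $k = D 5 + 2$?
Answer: $\frac{575}{8} \approx 71.875$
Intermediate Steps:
$x{\left(C,S \right)} = -8$ ($x{\left(C,S \right)} = -4 - 4 = -8$)
$c = -18$
$k = -23$ ($k = \left(-5\right) 5 + 2 = -25 + 2 = -23$)
$\frac{\left(-17 + x{\left(-2,0 \right)}\right) k}{c + 26} = \frac{\left(-17 - 8\right) \left(-23\right)}{-18 + 26} = \frac{\left(-25\right) \left(-23\right)}{8} = 575 \cdot \frac{1}{8} = \frac{575}{8}$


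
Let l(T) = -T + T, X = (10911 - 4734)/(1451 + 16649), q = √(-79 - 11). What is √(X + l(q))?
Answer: √1118037/1810 ≈ 0.58418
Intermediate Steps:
q = 3*I*√10 (q = √(-90) = 3*I*√10 ≈ 9.4868*I)
X = 6177/18100 ≈ 0.34127
l(T) = 0
√(X + l(q)) = √(6177/18100 + 0) = √(6177/18100) = √1118037/1810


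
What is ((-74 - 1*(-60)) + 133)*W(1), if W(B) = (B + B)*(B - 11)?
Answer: -2380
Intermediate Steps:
W(B) = 2*B*(-11 + B) (W(B) = (2*B)*(-11 + B) = 2*B*(-11 + B))
((-74 - 1*(-60)) + 133)*W(1) = ((-74 - 1*(-60)) + 133)*(2*1*(-11 + 1)) = ((-74 + 60) + 133)*(2*1*(-10)) = (-14 + 133)*(-20) = 119*(-20) = -2380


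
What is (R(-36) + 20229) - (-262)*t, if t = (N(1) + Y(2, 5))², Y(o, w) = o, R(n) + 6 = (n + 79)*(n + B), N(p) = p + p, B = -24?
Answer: 21835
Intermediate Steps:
N(p) = 2*p
R(n) = -6 + (-24 + n)*(79 + n) (R(n) = -6 + (n + 79)*(n - 24) = -6 + (79 + n)*(-24 + n) = -6 + (-24 + n)*(79 + n))
t = 16 (t = (2*1 + 2)² = (2 + 2)² = 4² = 16)
(R(-36) + 20229) - (-262)*t = ((-1902 + (-36)² + 55*(-36)) + 20229) - (-262)*16 = ((-1902 + 1296 - 1980) + 20229) - 1*(-4192) = (-2586 + 20229) + 4192 = 17643 + 4192 = 21835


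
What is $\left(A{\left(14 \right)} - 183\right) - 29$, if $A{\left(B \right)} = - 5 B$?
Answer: $-282$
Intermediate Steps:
$\left(A{\left(14 \right)} - 183\right) - 29 = \left(\left(-5\right) 14 - 183\right) - 29 = \left(-70 - 183\right) - 29 = -253 - 29 = -282$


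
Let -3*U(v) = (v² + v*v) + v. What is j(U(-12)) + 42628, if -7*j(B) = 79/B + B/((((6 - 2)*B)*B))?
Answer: 109810045/2576 ≈ 42628.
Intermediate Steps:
U(v) = -2*v²/3 - v/3 (U(v) = -((v² + v*v) + v)/3 = -((v² + v²) + v)/3 = -(2*v² + v)/3 = -(v + 2*v²)/3 = -2*v²/3 - v/3)
j(B) = -317/(28*B) (j(B) = -(79/B + B/((((6 - 2)*B)*B)))/7 = -(79/B + B/(((4*B)*B)))/7 = -(79/B + B/((4*B²)))/7 = -(79/B + B*(1/(4*B²)))/7 = -(79/B + 1/(4*B))/7 = -317/(28*B))
j(U(-12)) + 42628 = -317*1/(4*(1 + 2*(-12)))/28 + 42628 = -317*1/(4*(1 - 24))/28 + 42628 = -317/(28*((-⅓*(-12)*(-23)))) + 42628 = -317/28/(-92) + 42628 = -317/28*(-1/92) + 42628 = 317/2576 + 42628 = 109810045/2576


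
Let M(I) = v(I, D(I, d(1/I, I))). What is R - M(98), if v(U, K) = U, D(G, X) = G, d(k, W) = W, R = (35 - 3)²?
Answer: 926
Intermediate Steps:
R = 1024 (R = 32² = 1024)
M(I) = I
R - M(98) = 1024 - 1*98 = 1024 - 98 = 926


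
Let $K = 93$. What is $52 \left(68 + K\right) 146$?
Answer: $1222312$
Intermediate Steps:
$52 \left(68 + K\right) 146 = 52 \left(68 + 93\right) 146 = 52 \cdot 161 \cdot 146 = 8372 \cdot 146 = 1222312$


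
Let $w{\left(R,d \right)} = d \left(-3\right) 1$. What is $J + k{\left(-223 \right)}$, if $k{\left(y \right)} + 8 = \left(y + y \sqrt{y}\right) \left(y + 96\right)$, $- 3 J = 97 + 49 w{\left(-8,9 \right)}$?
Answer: $\frac{86165}{3} + 28321 i \sqrt{223} \approx 28722.0 + 4.2292 \cdot 10^{5} i$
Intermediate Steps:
$w{\left(R,d \right)} = - 3 d$ ($w{\left(R,d \right)} = - 3 d 1 = - 3 d$)
$J = \frac{1226}{3}$ ($J = - \frac{97 + 49 \left(\left(-3\right) 9\right)}{3} = - \frac{97 + 49 \left(-27\right)}{3} = - \frac{97 - 1323}{3} = \left(- \frac{1}{3}\right) \left(-1226\right) = \frac{1226}{3} \approx 408.67$)
$k{\left(y \right)} = -8 + \left(96 + y\right) \left(y + y^{\frac{3}{2}}\right)$ ($k{\left(y \right)} = -8 + \left(y + y \sqrt{y}\right) \left(y + 96\right) = -8 + \left(y + y^{\frac{3}{2}}\right) \left(96 + y\right) = -8 + \left(96 + y\right) \left(y + y^{\frac{3}{2}}\right)$)
$J + k{\left(-223 \right)} = \frac{1226}{3} + \left(-8 + \left(-223\right)^{2} + \left(-223\right)^{\frac{5}{2}} + 96 \left(-223\right) + 96 \left(-223\right)^{\frac{3}{2}}\right) = \frac{1226}{3} + \left(-8 + 49729 + 49729 i \sqrt{223} - 21408 + 96 \left(- 223 i \sqrt{223}\right)\right) = \frac{1226}{3} - \left(-28313 - 28321 i \sqrt{223}\right) = \frac{1226}{3} + \left(28313 + 28321 i \sqrt{223}\right) = \frac{86165}{3} + 28321 i \sqrt{223}$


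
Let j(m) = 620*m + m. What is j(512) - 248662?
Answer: 69290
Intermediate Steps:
j(m) = 621*m
j(512) - 248662 = 621*512 - 248662 = 317952 - 248662 = 69290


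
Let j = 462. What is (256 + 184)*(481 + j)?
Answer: 414920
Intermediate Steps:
(256 + 184)*(481 + j) = (256 + 184)*(481 + 462) = 440*943 = 414920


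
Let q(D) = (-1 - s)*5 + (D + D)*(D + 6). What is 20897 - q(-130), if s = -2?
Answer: -11348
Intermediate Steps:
q(D) = 5 + 2*D*(6 + D) (q(D) = (-1 - 1*(-2))*5 + (D + D)*(D + 6) = (-1 + 2)*5 + (2*D)*(6 + D) = 1*5 + 2*D*(6 + D) = 5 + 2*D*(6 + D))
20897 - q(-130) = 20897 - (5 + 2*(-130)² + 12*(-130)) = 20897 - (5 + 2*16900 - 1560) = 20897 - (5 + 33800 - 1560) = 20897 - 1*32245 = 20897 - 32245 = -11348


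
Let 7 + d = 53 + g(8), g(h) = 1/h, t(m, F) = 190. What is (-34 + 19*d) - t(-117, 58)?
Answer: 5219/8 ≈ 652.38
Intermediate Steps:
d = 369/8 (d = -7 + (53 + 1/8) = -7 + (53 + ⅛) = -7 + 425/8 = 369/8 ≈ 46.125)
(-34 + 19*d) - t(-117, 58) = (-34 + 19*(369/8)) - 1*190 = (-34 + 7011/8) - 190 = 6739/8 - 190 = 5219/8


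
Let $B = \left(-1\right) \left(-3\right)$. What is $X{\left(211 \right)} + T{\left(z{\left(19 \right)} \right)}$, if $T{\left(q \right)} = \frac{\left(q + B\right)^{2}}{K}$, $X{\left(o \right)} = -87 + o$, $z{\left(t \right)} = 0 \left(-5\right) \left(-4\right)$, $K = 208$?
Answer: $\frac{25801}{208} \approx 124.04$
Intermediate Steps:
$z{\left(t \right)} = 0$ ($z{\left(t \right)} = 0 \left(-4\right) = 0$)
$B = 3$
$T{\left(q \right)} = \frac{\left(3 + q\right)^{2}}{208}$ ($T{\left(q \right)} = \frac{\left(q + 3\right)^{2}}{208} = \left(3 + q\right)^{2} \cdot \frac{1}{208} = \frac{\left(3 + q\right)^{2}}{208}$)
$X{\left(211 \right)} + T{\left(z{\left(19 \right)} \right)} = \left(-87 + 211\right) + \frac{\left(3 + 0\right)^{2}}{208} = 124 + \frac{3^{2}}{208} = 124 + \frac{1}{208} \cdot 9 = 124 + \frac{9}{208} = \frac{25801}{208}$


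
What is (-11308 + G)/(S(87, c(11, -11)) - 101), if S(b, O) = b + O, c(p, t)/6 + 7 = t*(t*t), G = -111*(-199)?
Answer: -10781/8042 ≈ -1.3406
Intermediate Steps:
G = 22089
c(p, t) = -42 + 6*t³ (c(p, t) = -42 + 6*(t*(t*t)) = -42 + 6*(t*t²) = -42 + 6*t³)
S(b, O) = O + b
(-11308 + G)/(S(87, c(11, -11)) - 101) = (-11308 + 22089)/(((-42 + 6*(-11)³) + 87) - 101) = 10781/(((-42 + 6*(-1331)) + 87) - 101) = 10781/(((-42 - 7986) + 87) - 101) = 10781/((-8028 + 87) - 101) = 10781/(-7941 - 101) = 10781/(-8042) = 10781*(-1/8042) = -10781/8042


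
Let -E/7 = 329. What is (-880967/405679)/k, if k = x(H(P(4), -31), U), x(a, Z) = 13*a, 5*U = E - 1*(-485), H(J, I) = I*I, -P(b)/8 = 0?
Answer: -880967/5068147747 ≈ -0.00017382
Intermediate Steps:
E = -2303 (E = -7*329 = -2303)
P(b) = 0 (P(b) = -8*0 = 0)
H(J, I) = I²
U = -1818/5 (U = (-2303 - 1*(-485))/5 = (-2303 + 485)/5 = (⅕)*(-1818) = -1818/5 ≈ -363.60)
k = 12493 (k = 13*(-31)² = 13*961 = 12493)
(-880967/405679)/k = -880967/405679/12493 = -880967*1/405679*(1/12493) = -880967/405679*1/12493 = -880967/5068147747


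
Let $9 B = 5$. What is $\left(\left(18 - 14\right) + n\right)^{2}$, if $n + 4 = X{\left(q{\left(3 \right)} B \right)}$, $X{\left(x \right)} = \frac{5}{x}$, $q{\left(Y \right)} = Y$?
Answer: $9$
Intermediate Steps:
$B = \frac{5}{9}$ ($B = \frac{1}{9} \cdot 5 = \frac{5}{9} \approx 0.55556$)
$n = -1$ ($n = -4 + \frac{5}{3 \cdot \frac{5}{9}} = -4 + \frac{5}{\frac{5}{3}} = -4 + 5 \cdot \frac{3}{5} = -4 + 3 = -1$)
$\left(\left(18 - 14\right) + n\right)^{2} = \left(\left(18 - 14\right) - 1\right)^{2} = \left(4 - 1\right)^{2} = 3^{2} = 9$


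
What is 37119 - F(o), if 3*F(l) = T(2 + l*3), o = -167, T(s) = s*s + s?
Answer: -45715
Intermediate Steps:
T(s) = s + s² (T(s) = s² + s = s + s²)
F(l) = (2 + 3*l)*(3 + 3*l)/3 (F(l) = ((2 + l*3)*(1 + (2 + l*3)))/3 = ((2 + 3*l)*(1 + (2 + 3*l)))/3 = ((2 + 3*l)*(3 + 3*l))/3 = (2 + 3*l)*(3 + 3*l)/3)
37119 - F(o) = 37119 - (1 - 167)*(2 + 3*(-167)) = 37119 - (-166)*(2 - 501) = 37119 - (-166)*(-499) = 37119 - 1*82834 = 37119 - 82834 = -45715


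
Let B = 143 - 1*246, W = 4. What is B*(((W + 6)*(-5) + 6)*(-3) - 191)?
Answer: 6077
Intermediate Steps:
B = -103 (B = 143 - 246 = -103)
B*(((W + 6)*(-5) + 6)*(-3) - 191) = -103*(((4 + 6)*(-5) + 6)*(-3) - 191) = -103*((10*(-5) + 6)*(-3) - 191) = -103*((-50 + 6)*(-3) - 191) = -103*(-44*(-3) - 191) = -103*(132 - 191) = -103*(-59) = 6077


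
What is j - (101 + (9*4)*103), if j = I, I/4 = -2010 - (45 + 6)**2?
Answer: -22253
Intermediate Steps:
I = -18444 (I = 4*(-2010 - (45 + 6)**2) = 4*(-2010 - 1*51**2) = 4*(-2010 - 1*2601) = 4*(-2010 - 2601) = 4*(-4611) = -18444)
j = -18444
j - (101 + (9*4)*103) = -18444 - (101 + (9*4)*103) = -18444 - (101 + 36*103) = -18444 - (101 + 3708) = -18444 - 1*3809 = -18444 - 3809 = -22253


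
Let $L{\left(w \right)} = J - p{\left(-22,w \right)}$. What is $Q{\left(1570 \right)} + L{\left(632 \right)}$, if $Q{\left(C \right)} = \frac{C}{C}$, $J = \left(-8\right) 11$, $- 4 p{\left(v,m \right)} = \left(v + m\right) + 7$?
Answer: $\frac{269}{4} \approx 67.25$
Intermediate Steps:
$p{\left(v,m \right)} = - \frac{7}{4} - \frac{m}{4} - \frac{v}{4}$ ($p{\left(v,m \right)} = - \frac{\left(v + m\right) + 7}{4} = - \frac{\left(m + v\right) + 7}{4} = - \frac{7 + m + v}{4} = - \frac{7}{4} - \frac{m}{4} - \frac{v}{4}$)
$J = -88$
$Q{\left(C \right)} = 1$
$L{\left(w \right)} = - \frac{367}{4} + \frac{w}{4}$ ($L{\left(w \right)} = -88 - \left(- \frac{7}{4} - \frac{w}{4} - - \frac{11}{2}\right) = -88 - \left(- \frac{7}{4} - \frac{w}{4} + \frac{11}{2}\right) = -88 - \left(\frac{15}{4} - \frac{w}{4}\right) = -88 + \left(- \frac{15}{4} + \frac{w}{4}\right) = - \frac{367}{4} + \frac{w}{4}$)
$Q{\left(1570 \right)} + L{\left(632 \right)} = 1 + \left(- \frac{367}{4} + \frac{1}{4} \cdot 632\right) = 1 + \left(- \frac{367}{4} + 158\right) = 1 + \frac{265}{4} = \frac{269}{4}$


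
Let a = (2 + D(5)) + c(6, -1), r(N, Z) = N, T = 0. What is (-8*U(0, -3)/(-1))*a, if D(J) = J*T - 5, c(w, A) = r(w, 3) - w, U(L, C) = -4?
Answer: 96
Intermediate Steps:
c(w, A) = 0 (c(w, A) = w - w = 0)
D(J) = -5 (D(J) = J*0 - 5 = 0 - 5 = -5)
a = -3 (a = (2 - 5) + 0 = -3 + 0 = -3)
(-8*U(0, -3)/(-1))*a = -(-32)/(-1)*(-3) = -(-32)*(-1)*(-3) = -8*4*(-3) = -32*(-3) = 96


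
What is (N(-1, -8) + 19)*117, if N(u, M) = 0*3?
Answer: 2223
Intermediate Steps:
N(u, M) = 0
(N(-1, -8) + 19)*117 = (0 + 19)*117 = 19*117 = 2223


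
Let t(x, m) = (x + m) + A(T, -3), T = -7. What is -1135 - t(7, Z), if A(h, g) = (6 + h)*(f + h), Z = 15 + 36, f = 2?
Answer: -1198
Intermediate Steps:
Z = 51
A(h, g) = (2 + h)*(6 + h) (A(h, g) = (6 + h)*(2 + h) = (2 + h)*(6 + h))
t(x, m) = 5 + m + x (t(x, m) = (x + m) + (12 + (-7)² + 8*(-7)) = (m + x) + (12 + 49 - 56) = (m + x) + 5 = 5 + m + x)
-1135 - t(7, Z) = -1135 - (5 + 51 + 7) = -1135 - 1*63 = -1135 - 63 = -1198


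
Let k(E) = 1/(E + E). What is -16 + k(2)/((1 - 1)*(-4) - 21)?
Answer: -1345/84 ≈ -16.012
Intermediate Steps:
k(E) = 1/(2*E)
-16 + k(2)/((1 - 1)*(-4) - 21) = -16 + ((1/2)/2)/((1 - 1)*(-4) - 21) = -16 + ((1/2)*(1/2))/(0*(-4) - 21) = -16 + 1/(4*(0 - 21)) = -16 + (1/4)/(-21) = -16 + (1/4)*(-1/21) = -16 - 1/84 = -1345/84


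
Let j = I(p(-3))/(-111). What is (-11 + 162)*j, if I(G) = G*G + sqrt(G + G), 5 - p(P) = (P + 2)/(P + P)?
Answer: -126991/3996 - 151*sqrt(87)/333 ≈ -36.009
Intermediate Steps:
p(P) = 5 - (2 + P)/(2*P) (p(P) = 5 - (P + 2)/(P + P) = 5 - (2 + P)/(2*P))
I(G) = G**2 + sqrt(2)*sqrt(G) (I(G) = G**2 + sqrt(2*G) = G**2 + sqrt(2)*sqrt(G))
j = -841/3996 - sqrt(87)/333 (j = ((9/2 - 1/(-3))**2 + sqrt(2)*sqrt(9/2 - 1/(-3)))/(-111) = ((9/2 - 1*(-1/3))**2 + sqrt(2)*sqrt(9/2 - 1*(-1/3)))*(-1/111) = ((9/2 + 1/3)**2 + sqrt(2)*sqrt(9/2 + 1/3))*(-1/111) = ((29/6)**2 + sqrt(2)*sqrt(29/6))*(-1/111) = (841/36 + sqrt(2)*(sqrt(174)/6))*(-1/111) = (841/36 + sqrt(87)/3)*(-1/111) = -841/3996 - sqrt(87)/333 ≈ -0.23847)
(-11 + 162)*j = (-11 + 162)*(-841/3996 - sqrt(87)/333) = 151*(-841/3996 - sqrt(87)/333) = -126991/3996 - 151*sqrt(87)/333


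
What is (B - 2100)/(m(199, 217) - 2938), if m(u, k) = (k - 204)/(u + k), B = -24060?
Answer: 167424/18803 ≈ 8.9041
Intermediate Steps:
m(u, k) = (-204 + k)/(k + u)
(B - 2100)/(m(199, 217) - 2938) = (-24060 - 2100)/((-204 + 217)/(217 + 199) - 2938) = -26160/(13/416 - 2938) = -26160/((1/416)*13 - 2938) = -26160/(1/32 - 2938) = -26160/(-94015/32) = -26160*(-32/94015) = 167424/18803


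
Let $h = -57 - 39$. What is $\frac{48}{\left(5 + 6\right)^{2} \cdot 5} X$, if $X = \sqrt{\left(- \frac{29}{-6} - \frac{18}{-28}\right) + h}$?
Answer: $\frac{16 i \sqrt{39921}}{4235} \approx 0.75486 i$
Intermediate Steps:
$h = -96$
$X = \frac{i \sqrt{39921}}{21}$ ($X = \sqrt{\left(- \frac{29}{-6} - \frac{18}{-28}\right) - 96} = \sqrt{\left(\left(-29\right) \left(- \frac{1}{6}\right) - - \frac{9}{14}\right) - 96} = \sqrt{\left(\frac{29}{6} + \frac{9}{14}\right) - 96} = \sqrt{\frac{115}{21} - 96} = \sqrt{- \frac{1901}{21}} = \frac{i \sqrt{39921}}{21} \approx 9.5144 i$)
$\frac{48}{\left(5 + 6\right)^{2} \cdot 5} X = \frac{48}{\left(5 + 6\right)^{2} \cdot 5} \frac{i \sqrt{39921}}{21} = \frac{48}{11^{2} \cdot 5} \frac{i \sqrt{39921}}{21} = \frac{48}{121 \cdot 5} \frac{i \sqrt{39921}}{21} = \frac{48}{605} \frac{i \sqrt{39921}}{21} = 48 \cdot \frac{1}{605} \frac{i \sqrt{39921}}{21} = \frac{48 \frac{i \sqrt{39921}}{21}}{605} = \frac{16 i \sqrt{39921}}{4235}$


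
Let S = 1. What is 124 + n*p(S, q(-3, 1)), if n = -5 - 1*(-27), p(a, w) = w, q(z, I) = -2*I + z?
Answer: 14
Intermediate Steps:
q(z, I) = z - 2*I
n = 22 (n = -5 + 27 = 22)
124 + n*p(S, q(-3, 1)) = 124 + 22*(-3 - 2*1) = 124 + 22*(-3 - 2) = 124 + 22*(-5) = 124 - 110 = 14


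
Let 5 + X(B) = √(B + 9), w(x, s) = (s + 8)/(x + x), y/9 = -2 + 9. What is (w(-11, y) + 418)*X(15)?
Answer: -45625/22 + 9125*√6/11 ≈ -41.901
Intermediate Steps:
y = 63 (y = 9*(-2 + 9) = 9*7 = 63)
w(x, s) = (8 + s)/(2*x) (w(x, s) = (8 + s)/((2*x)) = (8 + s)*(1/(2*x)) = (8 + s)/(2*x))
X(B) = -5 + √(9 + B) (X(B) = -5 + √(B + 9) = -5 + √(9 + B))
(w(-11, y) + 418)*X(15) = ((½)*(8 + 63)/(-11) + 418)*(-5 + √(9 + 15)) = ((½)*(-1/11)*71 + 418)*(-5 + √24) = (-71/22 + 418)*(-5 + 2*√6) = 9125*(-5 + 2*√6)/22 = -45625/22 + 9125*√6/11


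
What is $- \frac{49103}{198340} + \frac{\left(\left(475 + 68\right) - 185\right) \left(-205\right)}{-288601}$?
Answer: $\frac{384997697}{57241122340} \approx 0.0067259$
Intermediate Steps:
$- \frac{49103}{198340} + \frac{\left(\left(475 + 68\right) - 185\right) \left(-205\right)}{-288601} = \left(-49103\right) \frac{1}{198340} + \left(543 - 185\right) \left(-205\right) \left(- \frac{1}{288601}\right) = - \frac{49103}{198340} + \left(543 - 185\right) \left(-205\right) \left(- \frac{1}{288601}\right) = - \frac{49103}{198340} + 358 \left(-205\right) \left(- \frac{1}{288601}\right) = - \frac{49103}{198340} - - \frac{73390}{288601} = - \frac{49103}{198340} + \frac{73390}{288601} = \frac{384997697}{57241122340}$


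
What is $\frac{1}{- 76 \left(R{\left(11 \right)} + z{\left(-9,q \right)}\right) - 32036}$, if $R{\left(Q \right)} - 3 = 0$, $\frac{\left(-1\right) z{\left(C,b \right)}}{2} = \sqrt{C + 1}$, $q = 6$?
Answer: $- \frac{4033}{130143816} - \frac{19 i \sqrt{2}}{65071908} \approx -3.0989 \cdot 10^{-5} - 4.1293 \cdot 10^{-7} i$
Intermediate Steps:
$z{\left(C,b \right)} = - 2 \sqrt{1 + C}$ ($z{\left(C,b \right)} = - 2 \sqrt{C + 1} = - 2 \sqrt{1 + C}$)
$R{\left(Q \right)} = 3$ ($R{\left(Q \right)} = 3 + 0 = 3$)
$\frac{1}{- 76 \left(R{\left(11 \right)} + z{\left(-9,q \right)}\right) - 32036} = \frac{1}{- 76 \left(3 - 2 \sqrt{1 - 9}\right) - 32036} = \frac{1}{- 76 \left(3 - 2 \sqrt{-8}\right) - 32036} = \frac{1}{- 76 \left(3 - 2 \cdot 2 i \sqrt{2}\right) - 32036} = \frac{1}{- 76 \left(3 - 4 i \sqrt{2}\right) - 32036} = \frac{1}{\left(-228 + 304 i \sqrt{2}\right) - 32036} = \frac{1}{-32264 + 304 i \sqrt{2}}$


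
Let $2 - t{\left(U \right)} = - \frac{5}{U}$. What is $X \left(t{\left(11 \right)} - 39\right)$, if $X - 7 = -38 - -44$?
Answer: $- \frac{5226}{11} \approx -475.09$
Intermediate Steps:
$X = 13$ ($X = 7 - -6 = 7 + \left(-38 + 44\right) = 7 + 6 = 13$)
$t{\left(U \right)} = 2 + \frac{5}{U}$ ($t{\left(U \right)} = 2 - - \frac{5}{U} = 2 + \frac{5}{U}$)
$X \left(t{\left(11 \right)} - 39\right) = 13 \left(\left(2 + \frac{5}{11}\right) - 39\right) = 13 \left(\frac{27}{11} - 39\right) = 13 \left(- \frac{402}{11}\right) = - \frac{5226}{11}$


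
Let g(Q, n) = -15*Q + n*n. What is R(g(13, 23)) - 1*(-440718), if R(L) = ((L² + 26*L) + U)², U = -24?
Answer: 14452327374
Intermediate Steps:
g(Q, n) = n² - 15*Q (g(Q, n) = -15*Q + n² = n² - 15*Q)
R(L) = (-24 + L² + 26*L)² (R(L) = ((L² + 26*L) - 24)² = (-24 + L² + 26*L)²)
R(g(13, 23)) - 1*(-440718) = (-24 + (23² - 15*13)² + 26*(23² - 15*13))² - 1*(-440718) = (-24 + (529 - 195)² + 26*(529 - 195))² + 440718 = (-24 + 334² + 26*334)² + 440718 = (-24 + 111556 + 8684)² + 440718 = 120216² + 440718 = 14451886656 + 440718 = 14452327374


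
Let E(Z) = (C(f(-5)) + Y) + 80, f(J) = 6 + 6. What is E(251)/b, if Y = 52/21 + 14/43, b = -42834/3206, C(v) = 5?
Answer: -18156265/2762793 ≈ -6.5717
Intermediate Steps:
f(J) = 12
b = -21417/1603 (b = -42834*1/3206 = -21417/1603 ≈ -13.361)
Y = 2530/903 (Y = 52*(1/21) + 14*(1/43) = 52/21 + 14/43 = 2530/903 ≈ 2.8018)
E(Z) = 79285/903 (E(Z) = (5 + 2530/903) + 80 = 7045/903 + 80 = 79285/903)
E(251)/b = 79285/(903*(-21417/1603)) = (79285/903)*(-1603/21417) = -18156265/2762793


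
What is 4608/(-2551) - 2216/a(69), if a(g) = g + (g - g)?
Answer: -5970968/176019 ≈ -33.922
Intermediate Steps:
a(g) = g (a(g) = g + 0 = g)
4608/(-2551) - 2216/a(69) = 4608/(-2551) - 2216/69 = 4608*(-1/2551) - 2216*1/69 = -4608/2551 - 2216/69 = -5970968/176019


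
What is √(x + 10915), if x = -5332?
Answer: √5583 ≈ 74.719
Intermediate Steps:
√(x + 10915) = √(-5332 + 10915) = √5583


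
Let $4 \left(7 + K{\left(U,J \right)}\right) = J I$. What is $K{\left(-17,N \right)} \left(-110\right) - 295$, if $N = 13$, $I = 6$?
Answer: $-1670$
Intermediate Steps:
$K{\left(U,J \right)} = -7 + \frac{3 J}{2}$ ($K{\left(U,J \right)} = -7 + \frac{J 6}{4} = -7 + \frac{6 J}{4} = -7 + \frac{3 J}{2}$)
$K{\left(-17,N \right)} \left(-110\right) - 295 = \left(-7 + \frac{3}{2} \cdot 13\right) \left(-110\right) - 295 = \left(-7 + \frac{39}{2}\right) \left(-110\right) - 295 = \frac{25}{2} \left(-110\right) - 295 = -1375 - 295 = -1670$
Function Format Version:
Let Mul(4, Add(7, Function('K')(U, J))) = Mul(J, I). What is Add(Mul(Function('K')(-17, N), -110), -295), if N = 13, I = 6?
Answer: -1670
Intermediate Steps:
Function('K')(U, J) = Add(-7, Mul(Rational(3, 2), J)) (Function('K')(U, J) = Add(-7, Mul(Rational(1, 4), Mul(J, 6))) = Add(-7, Mul(Rational(1, 4), Mul(6, J))) = Add(-7, Mul(Rational(3, 2), J)))
Add(Mul(Function('K')(-17, N), -110), -295) = Add(Mul(Add(-7, Mul(Rational(3, 2), 13)), -110), -295) = Add(Mul(Add(-7, Rational(39, 2)), -110), -295) = Add(Mul(Rational(25, 2), -110), -295) = Add(-1375, -295) = -1670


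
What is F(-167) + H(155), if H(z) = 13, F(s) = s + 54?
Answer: -100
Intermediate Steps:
F(s) = 54 + s
F(-167) + H(155) = (54 - 167) + 13 = -113 + 13 = -100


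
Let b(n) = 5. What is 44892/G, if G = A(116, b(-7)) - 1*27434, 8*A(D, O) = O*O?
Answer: -39904/24383 ≈ -1.6366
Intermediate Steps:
A(D, O) = O²/8 (A(D, O) = (O*O)/8 = O²/8)
G = -219447/8 (G = (⅛)*5² - 1*27434 = (⅛)*25 - 27434 = 25/8 - 27434 = -219447/8 ≈ -27431.)
44892/G = 44892/(-219447/8) = 44892*(-8/219447) = -39904/24383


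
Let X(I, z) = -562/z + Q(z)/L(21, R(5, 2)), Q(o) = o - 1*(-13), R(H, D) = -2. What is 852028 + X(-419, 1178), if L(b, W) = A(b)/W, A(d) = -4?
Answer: 1004389921/1178 ≈ 8.5262e+5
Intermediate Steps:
Q(o) = 13 + o (Q(o) = o + 13 = 13 + o)
L(b, W) = -4/W
X(I, z) = 13/2 + z/2 - 562/z (X(I, z) = -562/z + (13 + z)/((-4/(-2))) = -562/z + (13 + z)/((-4*(-½))) = -562/z + (13 + z)/2 = -562/z + (13 + z)*(½) = -562/z + (13/2 + z/2) = 13/2 + z/2 - 562/z)
852028 + X(-419, 1178) = 852028 + (½)*(-1124 + 1178*(13 + 1178))/1178 = 852028 + (½)*(1/1178)*(-1124 + 1178*1191) = 852028 + (½)*(1/1178)*(-1124 + 1402998) = 852028 + (½)*(1/1178)*1401874 = 852028 + 700937/1178 = 1004389921/1178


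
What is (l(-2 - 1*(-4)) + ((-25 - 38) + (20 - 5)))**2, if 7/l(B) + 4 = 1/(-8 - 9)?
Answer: 11771761/4761 ≈ 2472.5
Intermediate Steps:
l(B) = -119/69 (l(B) = 7/(-4 + 1/(-8 - 9)) = 7/(-4 + 1/(-17)) = 7/(-4 - 1/17) = 7/(-69/17) = 7*(-17/69) = -119/69)
(l(-2 - 1*(-4)) + ((-25 - 38) + (20 - 5)))**2 = (-119/69 + ((-25 - 38) + (20 - 5)))**2 = (-119/69 + (-63 + 15))**2 = (-119/69 - 48)**2 = (-3431/69)**2 = 11771761/4761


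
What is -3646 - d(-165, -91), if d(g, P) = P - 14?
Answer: -3541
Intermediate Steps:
d(g, P) = -14 + P
-3646 - d(-165, -91) = -3646 - (-14 - 91) = -3646 - 1*(-105) = -3646 + 105 = -3541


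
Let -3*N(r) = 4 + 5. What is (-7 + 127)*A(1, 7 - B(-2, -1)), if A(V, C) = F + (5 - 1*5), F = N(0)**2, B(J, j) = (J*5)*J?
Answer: 1080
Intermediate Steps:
B(J, j) = 5*J**2 (B(J, j) = (5*J)*J = 5*J**2)
N(r) = -3 (N(r) = -(4 + 5)/3 = -1/3*9 = -3)
F = 9 (F = (-3)**2 = 9)
A(V, C) = 9 (A(V, C) = 9 + (5 - 1*5) = 9 + (5 - 5) = 9 + 0 = 9)
(-7 + 127)*A(1, 7 - B(-2, -1)) = (-7 + 127)*9 = 120*9 = 1080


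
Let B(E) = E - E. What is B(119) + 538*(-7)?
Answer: -3766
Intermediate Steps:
B(E) = 0
B(119) + 538*(-7) = 0 + 538*(-7) = 0 - 3766 = -3766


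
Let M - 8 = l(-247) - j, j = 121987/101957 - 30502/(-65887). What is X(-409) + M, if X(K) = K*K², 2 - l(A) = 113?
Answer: -459607778402819371/6717640859 ≈ -6.8418e+7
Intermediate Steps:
l(A) = -111 (l(A) = 2 - 1*113 = 2 - 113 = -111)
j = 11147249883/6717640859 (j = 121987*(1/101957) - 30502*(-1/65887) = 121987/101957 + 30502/65887 = 11147249883/6717640859 ≈ 1.6594)
X(K) = K³
M = -703064258360/6717640859 (M = 8 + (-111 - 1*11147249883/6717640859) = 8 + (-111 - 11147249883/6717640859) = 8 - 756805385232/6717640859 = -703064258360/6717640859 ≈ -104.66)
X(-409) + M = (-409)³ - 703064258360/6717640859 = -68417929 - 703064258360/6717640859 = -459607778402819371/6717640859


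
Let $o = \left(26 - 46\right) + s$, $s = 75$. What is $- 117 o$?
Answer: $-6435$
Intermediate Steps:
$o = 55$ ($o = \left(26 - 46\right) + 75 = -20 + 75 = 55$)
$- 117 o = \left(-117\right) 55 = -6435$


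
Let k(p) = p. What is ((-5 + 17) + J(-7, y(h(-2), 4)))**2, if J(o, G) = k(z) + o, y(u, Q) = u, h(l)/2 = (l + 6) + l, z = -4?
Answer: 1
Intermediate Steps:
h(l) = 12 + 4*l (h(l) = 2*((l + 6) + l) = 2*((6 + l) + l) = 2*(6 + 2*l) = 12 + 4*l)
J(o, G) = -4 + o
((-5 + 17) + J(-7, y(h(-2), 4)))**2 = ((-5 + 17) + (-4 - 7))**2 = (12 - 11)**2 = 1**2 = 1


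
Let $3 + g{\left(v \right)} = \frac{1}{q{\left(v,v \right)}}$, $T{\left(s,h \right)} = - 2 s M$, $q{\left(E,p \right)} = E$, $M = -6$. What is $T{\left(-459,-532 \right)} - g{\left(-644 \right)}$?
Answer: $- \frac{3545219}{644} \approx -5505.0$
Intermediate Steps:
$T{\left(s,h \right)} = 12 s$ ($T{\left(s,h \right)} = - 2 s \left(-6\right) = 12 s$)
$g{\left(v \right)} = -3 + \frac{1}{v}$
$T{\left(-459,-532 \right)} - g{\left(-644 \right)} = 12 \left(-459\right) - \left(-3 + \frac{1}{-644}\right) = -5508 - \left(-3 - \frac{1}{644}\right) = -5508 - - \frac{1933}{644} = -5508 + \frac{1933}{644} = - \frac{3545219}{644}$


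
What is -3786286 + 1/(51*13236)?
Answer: -2555879356295/675036 ≈ -3.7863e+6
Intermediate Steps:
-3786286 + 1/(51*13236) = -3786286 + 1/675036 = -2555879356295/675036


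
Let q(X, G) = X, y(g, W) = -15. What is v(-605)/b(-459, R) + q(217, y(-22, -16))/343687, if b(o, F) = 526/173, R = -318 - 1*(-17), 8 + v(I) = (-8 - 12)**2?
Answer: 11653795867/90389681 ≈ 128.93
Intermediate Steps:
v(I) = 392 (v(I) = -8 + (-8 - 12)**2 = -8 + (-20)**2 = -8 + 400 = 392)
R = -301 (R = -318 + 17 = -301)
b(o, F) = 526/173 (b(o, F) = 526*(1/173) = 526/173)
v(-605)/b(-459, R) + q(217, y(-22, -16))/343687 = 392/(526/173) + 217/343687 = 392*(173/526) + 217*(1/343687) = 33908/263 + 217/343687 = 11653795867/90389681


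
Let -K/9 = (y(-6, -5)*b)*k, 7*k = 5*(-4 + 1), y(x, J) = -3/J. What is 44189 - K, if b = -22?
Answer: 311105/7 ≈ 44444.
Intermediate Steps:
k = -15/7 (k = (5*(-4 + 1))/7 = (5*(-3))/7 = (⅐)*(-15) = -15/7 ≈ -2.1429)
K = -1782/7 (K = -9*-3/(-5)*(-22)*(-15)/7 = -9*-3*(-⅕)*(-22)*(-15)/7 = -9*(⅗)*(-22)*(-15)/7 = -(-594)*(-15)/(5*7) = -9*198/7 = -1782/7 ≈ -254.57)
44189 - K = 44189 - 1*(-1782/7) = 44189 + 1782/7 = 311105/7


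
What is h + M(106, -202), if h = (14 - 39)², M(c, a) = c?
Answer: 731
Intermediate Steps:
h = 625 (h = (-25)² = 625)
h + M(106, -202) = 625 + 106 = 731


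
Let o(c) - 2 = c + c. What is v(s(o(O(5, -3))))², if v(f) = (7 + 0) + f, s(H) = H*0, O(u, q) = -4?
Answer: 49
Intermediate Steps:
o(c) = 2 + 2*c (o(c) = 2 + (c + c) = 2 + 2*c)
s(H) = 0
v(f) = 7 + f
v(s(o(O(5, -3))))² = (7 + 0)² = 7² = 49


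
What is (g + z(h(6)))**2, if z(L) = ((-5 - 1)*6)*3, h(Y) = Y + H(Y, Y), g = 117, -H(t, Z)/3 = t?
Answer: 81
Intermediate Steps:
H(t, Z) = -3*t
h(Y) = -2*Y (h(Y) = Y - 3*Y = -2*Y)
z(L) = -108 (z(L) = -6*6*3 = -36*3 = -108)
(g + z(h(6)))**2 = (117 - 108)**2 = 9**2 = 81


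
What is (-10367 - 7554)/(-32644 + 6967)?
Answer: 17921/25677 ≈ 0.69794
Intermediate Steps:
(-10367 - 7554)/(-32644 + 6967) = -17921/(-25677) = -17921*(-1/25677) = 17921/25677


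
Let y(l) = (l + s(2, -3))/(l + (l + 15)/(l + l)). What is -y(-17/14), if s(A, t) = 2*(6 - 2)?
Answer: 323/328 ≈ 0.98476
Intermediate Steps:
s(A, t) = 8 (s(A, t) = 2*4 = 8)
y(l) = (8 + l)/(l + (15 + l)/(2*l)) (y(l) = (l + 8)/(l + (l + 15)/(l + l)) = (8 + l)/(l + (15 + l)/((2*l))) = (8 + l)/(l + (15 + l)*(1/(2*l))) = (8 + l)/(l + (15 + l)/(2*l)))
-y(-17/14) = -2*(-17/14)*(8 - 17/14)/(15 - 17/14 + 2*(-17/14)²) = -2*(-17*1/14)*(8 - 17*1/14)/(15 - 17*1/14 + 2*(-17*1/14)²) = -2*(-17)*(8 - 17/14)/(14*(15 - 17/14 + 2*(-17/14)²)) = -2*(-17)*95/(14*(15 - 17/14 + 2*(289/196))*14) = -2*(-17)*95/(14*(15 - 17/14 + 289/98)*14) = -2*(-17)*95/(14*820/49*14) = -2*(-17)*49*95/(14*820*14) = -1*(-323/328) = 323/328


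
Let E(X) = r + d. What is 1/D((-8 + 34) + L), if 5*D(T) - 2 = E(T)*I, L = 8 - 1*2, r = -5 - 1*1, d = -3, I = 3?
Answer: -⅕ ≈ -0.20000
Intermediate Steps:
r = -6 (r = -5 - 1 = -6)
L = 6 (L = 8 - 2 = 6)
E(X) = -9 (E(X) = -6 - 3 = -9)
D(T) = -5 (D(T) = ⅖ + (-9*3)/5 = ⅖ + (⅕)*(-27) = ⅖ - 27/5 = -5)
1/D((-8 + 34) + L) = 1/(-5) = -⅕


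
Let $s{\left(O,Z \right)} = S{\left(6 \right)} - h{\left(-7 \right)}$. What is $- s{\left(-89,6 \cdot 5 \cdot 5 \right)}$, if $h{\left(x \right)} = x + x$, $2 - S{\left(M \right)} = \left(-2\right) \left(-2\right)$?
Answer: $-12$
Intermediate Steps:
$S{\left(M \right)} = -2$ ($S{\left(M \right)} = 2 - \left(-2\right) \left(-2\right) = 2 - 4 = -2$)
$h{\left(x \right)} = 2 x$
$s{\left(O,Z \right)} = 12$ ($s{\left(O,Z \right)} = -2 - 2 \left(-7\right) = -2 - -14 = -2 + 14 = 12$)
$- s{\left(-89,6 \cdot 5 \cdot 5 \right)} = \left(-1\right) 12 = -12$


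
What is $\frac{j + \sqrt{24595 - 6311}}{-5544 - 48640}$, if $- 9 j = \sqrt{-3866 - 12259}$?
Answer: $- \frac{\sqrt{4571}}{27092} + \frac{5 i \sqrt{645}}{487656} \approx -0.0024955 + 0.0002604 i$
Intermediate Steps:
$j = - \frac{5 i \sqrt{645}}{9}$ ($j = - \frac{\sqrt{-3866 - 12259}}{9} = - \frac{\sqrt{-16125}}{9} = - \frac{5 i \sqrt{645}}{9} \approx - 14.109 i$)
$\frac{j + \sqrt{24595 - 6311}}{-5544 - 48640} = \frac{- \frac{5 i \sqrt{645}}{9} + \sqrt{24595 - 6311}}{-5544 - 48640} = \frac{- \frac{5 i \sqrt{645}}{9} + \sqrt{18284}}{-54184} = \left(- \frac{5 i \sqrt{645}}{9} + 2 \sqrt{4571}\right) \left(- \frac{1}{54184}\right) = \left(2 \sqrt{4571} - \frac{5 i \sqrt{645}}{9}\right) \left(- \frac{1}{54184}\right) = - \frac{\sqrt{4571}}{27092} + \frac{5 i \sqrt{645}}{487656}$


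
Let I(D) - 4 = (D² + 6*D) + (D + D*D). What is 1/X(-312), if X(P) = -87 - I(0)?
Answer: -1/91 ≈ -0.010989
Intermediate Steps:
I(D) = 4 + 2*D² + 7*D (I(D) = 4 + ((D² + 6*D) + (D + D*D)) = 4 + ((D² + 6*D) + (D + D²)) = 4 + (2*D² + 7*D) = 4 + 2*D² + 7*D)
X(P) = -91 (X(P) = -87 - (4 + 2*0² + 7*0) = -87 - (4 + 2*0 + 0) = -87 - (4 + 0 + 0) = -87 - 1*4 = -87 - 4 = -91)
1/X(-312) = 1/(-91) = -1/91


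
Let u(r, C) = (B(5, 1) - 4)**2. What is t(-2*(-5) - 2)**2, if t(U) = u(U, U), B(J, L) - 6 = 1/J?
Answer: 14641/625 ≈ 23.426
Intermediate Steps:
B(J, L) = 6 + 1/J
u(r, C) = 121/25 (u(r, C) = ((6 + 1/5) - 4)**2 = (31/5 - 4)**2 = (11/5)**2 = 121/25)
t(U) = 121/25
t(-2*(-5) - 2)**2 = (121/25)**2 = 14641/625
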